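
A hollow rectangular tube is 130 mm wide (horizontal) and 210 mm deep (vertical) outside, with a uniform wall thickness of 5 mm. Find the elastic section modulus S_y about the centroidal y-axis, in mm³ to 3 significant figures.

S_y ≈ 1.48 × 10⁵ mm³

Treat the section as a set of non-overlapping primitives; coordinates are from the bounding-box lower-left.
Outer rectangle: 130 × 210, A = 27 300 mm², x = 65 mm, Ī = 38 447 500 mm⁴.
Inner void (subtracted): 120 × 200, A = 24 000 mm², x = 65 mm, Ī = 28 800 000 mm⁴.
By symmetry the centroid is at mid-width, x̄ = 65 mm.
All pieces are centred on the centroidal y-axis, so I = ΣĪ (holes subtracted) = 9 647 500 mm⁴.
Extreme fibre distance c = 65 mm; S = I/c = 148 423 mm³.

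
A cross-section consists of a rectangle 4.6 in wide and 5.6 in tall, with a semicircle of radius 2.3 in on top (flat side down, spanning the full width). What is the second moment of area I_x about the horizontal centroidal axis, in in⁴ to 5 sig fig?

Decompose the section into non-overlapping parts with the origin at the bottom-left of its bounding rectangle.
Rectangular body: 4.6 × 5.6, A = 25.76 in², y = 2.8 in, Ī = 67.31947 in⁴.
Semicircular cap: semicircle r = 2.3, A = 8.309513 in², y = 6.57615 in, Ī = 3.07145 in⁴.
Centroid: ȳ = ΣA·y / ΣA = 3.720998 in.
Transfer each piece to the horizontal centroidal axis using Ī + A·d² with d = y − 3.720998:
  rectangular body: d = -0.9209985 in → contributes +89.17008 in⁴
  semicircular cap: d = 2.855152 in → contributes +70.8097 in⁴
Total I = 159.9798 in⁴.

I_x ≈ 159.98 in⁴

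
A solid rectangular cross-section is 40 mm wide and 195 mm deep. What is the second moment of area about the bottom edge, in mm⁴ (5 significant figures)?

I_base ≈ 9.8865 × 10⁷ mm⁴

The section: 40 × 195, A = 7 800 mm², y = 97.5 mm, Ī = 24 716 250 mm⁴.
Transfer it to the bottom edge using Ī + A·d² with d = y − 0:
  the section: d = 97.5 mm → contributes +98 865 000 mm⁴
Total I = 98 865 000 mm⁴.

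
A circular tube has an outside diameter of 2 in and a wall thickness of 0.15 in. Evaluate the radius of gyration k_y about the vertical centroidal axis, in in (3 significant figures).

k_y ≈ 0.656 in

Treat the section as a set of non-overlapping primitives; coordinates are from the bounding-box lower-left.
Outer circle: ⌀2, A = 3.1416 in², x = 1 in, Ī = 0.7854 in⁴.
Bore (subtracted): ⌀1.7, A = 2.2698 in², x = 1 in, Ī = 0.40998 in⁴.
By symmetry the centroid is at mid-width, x̄ = 1 in.
All pieces are centred on the vertical centroidal axis, so I = ΣĪ (holes subtracted) = 0.37542 in⁴.
Radius of gyration: k = √(I/A) = √(0.37542 / 0.87179) = 0.65622 in.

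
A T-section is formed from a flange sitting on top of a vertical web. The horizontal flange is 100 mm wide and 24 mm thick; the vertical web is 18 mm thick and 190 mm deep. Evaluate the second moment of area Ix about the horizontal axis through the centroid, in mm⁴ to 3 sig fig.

Decompose the section into non-overlapping parts with the origin at the bottom-left of its bounding rectangle.
Flange: 100 × 24, A = 2 400 mm², y = 202 mm, Ī = 115 200 mm⁴.
Web: 18 × 190, A = 3 420 mm², y = 95 mm, Ī = 10 288 500 mm⁴.
Centroid: ȳ = ΣA·y / ΣA = 139.12 mm.
Transfer each piece to the horizontal axis through the centroid using Ī + A·d² with d = y − 139.12:
  flange: d = 62.876 mm → contributes +9 603 426 mm⁴
  web: d = -44.124 mm → contributes +16 946 905 mm⁴
Total I = 26 550 331 mm⁴.

Ix ≈ 2.66 × 10⁷ mm⁴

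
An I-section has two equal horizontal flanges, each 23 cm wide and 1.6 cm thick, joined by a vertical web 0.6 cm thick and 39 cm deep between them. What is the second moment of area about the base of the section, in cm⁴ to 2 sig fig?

Decompose the section into non-overlapping parts with the origin at the bottom-left of its bounding rectangle.
Bottom flange: 23 × 1.6, A = 36.8 cm², y = 0.8 cm, Ī = 7.851 cm⁴.
Web: 0.6 × 39, A = 23.4 cm², y = 21.1 cm, Ī = 2 966 cm⁴.
Top flange: 23 × 1.6, A = 36.8 cm², y = 41.4 cm, Ī = 7.851 cm⁴.
Transfer each piece to the base of the section using Ī + A·d² with d = y − 0:
  bottom flange: d = 0.8 cm → contributes +31.4 cm⁴
  web: d = 21.1 cm → contributes +13 384 cm⁴
  top flange: d = 41.4 cm → contributes +63 082 cm⁴
Total I = 76 497 cm⁴.

I_base ≈ 7.6 × 10⁴ cm⁴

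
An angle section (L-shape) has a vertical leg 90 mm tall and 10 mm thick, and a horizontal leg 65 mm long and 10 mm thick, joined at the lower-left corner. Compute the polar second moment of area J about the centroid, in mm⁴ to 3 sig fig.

J ≈ 1.67 × 10⁶ mm⁴

Split into non-overlapping primitives; take the origin at the lower-left of the bounding box.
Vertical leg: 10 × 90, A = 900 mm², y = 45 mm, Ī = 607 500 mm⁴.
Horizontal leg (remainder): 55 × 10, A = 550 mm², y = 5 mm, Ī = 4583.3 mm⁴.
Centroid: ȳ = ΣA·y / ΣA = 29.828 mm.
Transfer each piece to the centroidal x-axis using Ī + A·d² with d = y − 29.828:
  vertical leg: d = 15.172 mm → contributes +814 682 mm⁴
  horizontal leg (remainder): d = -24.828 mm → contributes +343 608 mm⁴
Total I = 1 158 290 mm⁴.
For the y-axis: x̄ = 17.328 mm.
Repeating about the centroidal y-axis gives I_y = 506 728 mm⁴.
Polar second moment: J = I_x + I_y = 1 665 018 mm⁴.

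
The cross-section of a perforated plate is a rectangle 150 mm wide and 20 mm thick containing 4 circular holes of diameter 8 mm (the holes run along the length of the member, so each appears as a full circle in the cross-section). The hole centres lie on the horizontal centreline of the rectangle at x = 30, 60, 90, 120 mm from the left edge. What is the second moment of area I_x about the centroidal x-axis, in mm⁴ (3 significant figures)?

Split into non-overlapping primitives; take the origin at the lower-left of the bounding box.
Plate: 150 × 20, A = 3 000 mm², y = 10 mm, Ī = 100 000 mm⁴.
Hole 1 (subtracted): ⌀8, A = 50.265 mm², y = 10 mm, Ī = 201.06 mm⁴.
Hole 2 (subtracted): ⌀8, A = 50.265 mm², y = 10 mm, Ī = 201.06 mm⁴.
Hole 3 (subtracted): ⌀8, A = 50.265 mm², y = 10 mm, Ī = 201.06 mm⁴.
Hole 4 (subtracted): ⌀8, A = 50.265 mm², y = 10 mm, Ī = 201.06 mm⁴.
By symmetry the centroid is at mid-height, ȳ = 10 mm.
All pieces are centred on the centroidal x-axis, so I = ΣĪ (holes subtracted) = 99 196 mm⁴.

I_x ≈ 9.92 × 10⁴ mm⁴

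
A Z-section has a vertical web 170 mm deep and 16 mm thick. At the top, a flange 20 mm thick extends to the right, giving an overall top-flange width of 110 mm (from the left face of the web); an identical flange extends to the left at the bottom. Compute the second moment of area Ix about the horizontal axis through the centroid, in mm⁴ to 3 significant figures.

Treat the section as a set of non-overlapping primitives; coordinates are from the bounding-box lower-left.
Web: 16 × 170, A = 2 720 mm², y = 85 mm, Ī = 6 550 667 mm⁴.
Top flange (beyond web): 94 × 20, A = 1 880 mm², y = 160 mm, Ī = 62 667 mm⁴.
Bottom flange (beyond web): 94 × 20, A = 1 880 mm², y = 10 mm, Ī = 62 667 mm⁴.
Centroid: ȳ = ΣA·y / ΣA = 85 mm.
Transfer each piece to the horizontal axis through the centroid using Ī + A·d² with d = y − 85:
  web: d = 0 mm → contributes +6 550 667 mm⁴
  top flange (beyond web): d = 75 mm → contributes +10 637 667 mm⁴
  bottom flange (beyond web): d = -75 mm → contributes +10 637 667 mm⁴
Total I = 27 826 000 mm⁴.

Ix ≈ 2.78 × 10⁷ mm⁴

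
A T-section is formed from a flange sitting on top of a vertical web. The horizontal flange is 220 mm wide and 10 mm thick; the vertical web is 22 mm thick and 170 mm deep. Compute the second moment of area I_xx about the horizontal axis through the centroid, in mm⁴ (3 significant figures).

I_xx ≈ 2.02 × 10⁷ mm⁴

Treat the section as a set of non-overlapping primitives; coordinates are from the bounding-box lower-left.
Flange: 220 × 10, A = 2 200 mm², y = 175 mm, Ī = 18 333 mm⁴.
Web: 22 × 170, A = 3 740 mm², y = 85 mm, Ī = 9 007 167 mm⁴.
Centroid: ȳ = ΣA·y / ΣA = 118.33 mm.
Transfer each piece to the horizontal axis through the centroid using Ī + A·d² with d = y − 118.33:
  flange: d = 56.667 mm → contributes +7 082 778 mm⁴
  web: d = -33.333 mm → contributes +13 162 722 mm⁴
Total I = 20 245 500 mm⁴.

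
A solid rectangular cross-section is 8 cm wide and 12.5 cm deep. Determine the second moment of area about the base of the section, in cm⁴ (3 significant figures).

I_base ≈ 5210 cm⁴

The section: 8 × 12.5, A = 100 cm², y = 6.25 cm, Ī = 1302.1 cm⁴.
Transfer it to a horizontal axis along the bottom face using Ī + A·d² with d = y − 0:
  the section: d = 6.25 cm → contributes +5208.3 cm⁴
Total I = 5208.3 cm⁴.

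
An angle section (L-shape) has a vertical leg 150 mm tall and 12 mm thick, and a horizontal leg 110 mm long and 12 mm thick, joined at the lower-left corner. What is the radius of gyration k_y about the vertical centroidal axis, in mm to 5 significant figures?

Break the section into simple shapes (no overlaps), measuring from the bottom-left corner of the bounding box.
Vertical leg: 12 × 150, A = 1 800 mm², x = 6 mm, Ī = 21 600 mm⁴.
Horizontal leg (remainder): 98 × 12, A = 1 176 mm², x = 61 mm, Ī = 941 192 mm⁴.
Centroid: x̄ = ΣA·x / ΣA = 27.73387 mm.
Transfer each piece to the vertical centroidal axis using Ī + A·d² with d = x − 27.73387:
  vertical leg: d = -21.73387 mm → contributes +871850.1 mm⁴
  horizontal leg (remainder): d = 33.26613 mm → contributes +2 242 595 mm⁴
Total I = 3 114 445 mm⁴.
Radius of gyration: k = √(I/A) = √(3 114 445 / 2 976) = 32.34997 mm.

k_y ≈ 32.350 mm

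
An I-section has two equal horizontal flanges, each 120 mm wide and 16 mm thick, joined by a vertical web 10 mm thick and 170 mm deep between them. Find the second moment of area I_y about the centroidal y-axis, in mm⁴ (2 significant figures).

I_y ≈ 4.6 × 10⁶ mm⁴

Decompose the section into non-overlapping parts with the origin at the bottom-left of its bounding rectangle.
Bottom flange: 120 × 16, A = 1 920 mm², x = 60 mm, Ī = 2 304 000 mm⁴.
Web: 10 × 170, A = 1 700 mm², x = 60 mm, Ī = 14 167 mm⁴.
Top flange: 120 × 16, A = 1 920 mm², x = 60 mm, Ī = 2 304 000 mm⁴.
By symmetry the centroid is at mid-width, x̄ = 60 mm.
All pieces are centred on the centroidal y-axis, so I = ΣĪ = 4 622 167 mm⁴.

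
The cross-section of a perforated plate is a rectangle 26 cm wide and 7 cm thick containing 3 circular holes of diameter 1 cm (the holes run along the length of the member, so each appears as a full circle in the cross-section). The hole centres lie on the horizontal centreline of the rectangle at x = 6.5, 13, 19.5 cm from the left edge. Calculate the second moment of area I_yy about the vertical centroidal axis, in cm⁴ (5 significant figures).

Treat the section as a set of non-overlapping primitives; coordinates are from the bounding-box lower-left.
Plate: 26 × 7, A = 182 cm², x = 13 cm, Ī = 10252.67 cm⁴.
Hole 1 (subtracted): ⌀1, A = 0.7853982 cm², x = 6.5 cm, Ī = 0.04908739 cm⁴.
Hole 2 (subtracted): ⌀1, A = 0.7853982 cm², x = 13 cm, Ī = 0.04908739 cm⁴.
Hole 3 (subtracted): ⌀1, A = 0.7853982 cm², x = 19.5 cm, Ī = 0.04908739 cm⁴.
By symmetry the centroid is at mid-width, x̄ = 13 cm.
Transfer each piece to the vertical centroidal axis using Ī + A·d² with d = x − 13:
  plate: d = 0 cm → contributes +10252.67 cm⁴
  hole 1: d = -6.5 cm → contributes −33.23216 cm⁴
  hole 2: d = 0 cm → contributes −0.04908739 cm⁴
  hole 3: d = 6.5 cm → contributes −33.23216 cm⁴
Total I = 10186.15 cm⁴.

I_yy ≈ 1.0186 × 10⁴ cm⁴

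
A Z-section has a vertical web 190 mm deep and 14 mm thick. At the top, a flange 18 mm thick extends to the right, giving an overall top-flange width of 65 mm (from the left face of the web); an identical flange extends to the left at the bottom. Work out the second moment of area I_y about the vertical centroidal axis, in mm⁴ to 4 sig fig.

Split into non-overlapping primitives; take the origin at the lower-left of the bounding box.
Web: 14 × 190, A = 2 660 mm², x = 58 mm, Ī = 43446.7 mm⁴.
Top flange (beyond web): 51 × 18, A = 918 mm², x = 90.5 mm, Ī = 198 977 mm⁴.
Bottom flange (beyond web): 51 × 18, A = 918 mm², x = 25.5 mm, Ī = 198 977 mm⁴.
Centroid: x̄ = ΣA·x / ΣA = 58 mm.
Transfer each piece to the vertical centroidal axis using Ī + A·d² with d = x − 58:
  web: d = 0 mm → contributes +43446.7 mm⁴
  top flange (beyond web): d = 32.5 mm → contributes +1 168 614 mm⁴
  bottom flange (beyond web): d = -32.5 mm → contributes +1 168 614 mm⁴
Total I = 2 380 675 mm⁴.

I_y ≈ 2.381 × 10⁶ mm⁴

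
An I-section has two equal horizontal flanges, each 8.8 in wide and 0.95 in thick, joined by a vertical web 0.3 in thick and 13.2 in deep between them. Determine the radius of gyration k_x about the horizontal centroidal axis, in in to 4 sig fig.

k_x ≈ 6.581 in

Split into non-overlapping primitives; take the origin at the lower-left of the bounding box.
Bottom flange: 8.8 × 0.95, A = 8.36 in², y = 0.475 in, Ī = 0.628742 in⁴.
Web: 0.3 × 13.2, A = 3.96 in², y = 7.55 in, Ī = 57.4992 in⁴.
Top flange: 8.8 × 0.95, A = 8.36 in², y = 14.625 in, Ī = 0.628742 in⁴.
By symmetry the centroid is at mid-height, ȳ = 7.55 in.
Transfer each piece to the horizontal centroidal axis using Ī + A·d² with d = y − 7.55:
  bottom flange: d = -7.075 in → contributes +419.094 in⁴
  web: d = 0 in → contributes +57.4992 in⁴
  top flange: d = 7.075 in → contributes +419.094 in⁴
Total I = 895.687 in⁴.
Radius of gyration: k = √(I/A) = √(895.687 / 20.68) = 6.58117 in.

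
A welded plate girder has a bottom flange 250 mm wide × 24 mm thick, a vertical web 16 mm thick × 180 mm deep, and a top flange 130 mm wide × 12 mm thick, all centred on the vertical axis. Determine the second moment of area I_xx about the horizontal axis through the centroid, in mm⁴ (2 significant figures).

I_xx ≈ 6.4 × 10⁷ mm⁴

Treat the section as a set of non-overlapping primitives; coordinates are from the bounding-box lower-left.
Bottom plate: 250 × 24, A = 6 000 mm², y = 12 mm, Ī = 288 000 mm⁴.
Web plate: 16 × 180, A = 2 880 mm², y = 114 mm, Ī = 7 776 000 mm⁴.
Top plate: 130 × 12, A = 1 560 mm², y = 210 mm, Ī = 18 720 mm⁴.
Centroid: ȳ = ΣA·y / ΣA = 69.72 mm.
Transfer each piece to the horizontal axis through the centroid using Ī + A·d² with d = y − 69.72:
  bottom plate: d = -57.72 mm → contributes +20 280 457 mm⁴
  web plate: d = 44.28 mm → contributes +13 421 814 mm⁴
  top plate: d = 140.3 mm → contributes +30 715 335 mm⁴
Total I = 64 417 606 mm⁴.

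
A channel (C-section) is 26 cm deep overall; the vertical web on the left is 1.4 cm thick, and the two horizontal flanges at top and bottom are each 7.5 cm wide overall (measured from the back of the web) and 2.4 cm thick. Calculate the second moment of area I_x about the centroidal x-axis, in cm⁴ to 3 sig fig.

I_x ≈ 6140 cm⁴

Split into non-overlapping primitives; take the origin at the lower-left of the bounding box.
Web: 1.4 × 26, A = 36.4 cm², y = 13 cm, Ī = 2050.5 cm⁴.
Top flange (beyond web): 6.1 × 2.4, A = 14.64 cm², y = 24.8 cm, Ī = 7.0272 cm⁴.
Bottom flange (beyond web): 6.1 × 2.4, A = 14.64 cm², y = 1.2 cm, Ī = 7.0272 cm⁴.
By symmetry the centroid is at mid-height, ȳ = 13 cm.
Transfer each piece to the centroidal x-axis using Ī + A·d² with d = y − 13:
  web: d = 0 cm → contributes +2050.5 cm⁴
  top flange (beyond web): d = 11.8 cm → contributes +2045.5 cm⁴
  bottom flange (beyond web): d = -11.8 cm → contributes +2045.5 cm⁴
Total I = 6141.5 cm⁴.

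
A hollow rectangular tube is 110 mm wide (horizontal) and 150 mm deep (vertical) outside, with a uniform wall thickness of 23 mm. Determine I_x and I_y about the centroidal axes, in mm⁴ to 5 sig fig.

Treat the section as a set of non-overlapping primitives; coordinates are from the bounding-box lower-left.
Outer rectangle: 110 × 150, A = 16 500 mm², y = 75 mm, Ī = 30 937 500 mm⁴.
Inner void (subtracted): 64 × 104, A = 6 656 mm², y = 75 mm, Ī = 5 999 275 mm⁴.
By symmetry the centroid is at mid-height, ȳ = 75 mm.
All pieces are centred on the centroidal x-axis, so I = ΣĪ (holes subtracted) = 24 938 225 mm⁴.
Repeating about the centroidal y-axis gives I_y = 14 365 585 mm⁴.

I_x ≈ 2.4938 × 10⁷ mm⁴, I_y ≈ 1.4366 × 10⁷ mm⁴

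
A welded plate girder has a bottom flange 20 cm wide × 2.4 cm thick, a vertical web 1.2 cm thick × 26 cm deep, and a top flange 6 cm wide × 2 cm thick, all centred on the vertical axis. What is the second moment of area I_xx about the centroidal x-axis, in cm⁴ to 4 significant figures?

I_xx ≈ 1.092 × 10⁴ cm⁴

Decompose the section into non-overlapping parts with the origin at the bottom-left of its bounding rectangle.
Bottom plate: 20 × 2.4, A = 48 cm², y = 1.2 cm, Ī = 23.04 cm⁴.
Web plate: 1.2 × 26, A = 31.2 cm², y = 15.4 cm, Ī = 1757.6 cm⁴.
Top plate: 6 × 2, A = 12 cm², y = 29.4 cm, Ī = 4 cm⁴.
Centroid: ȳ = ΣA·y / ΣA = 9.76842 cm.
Transfer each piece to the centroidal x-axis using Ī + A·d² with d = y − 9.76842:
  bottom plate: d = -8.56842 cm → contributes +3547.1 cm⁴
  web plate: d = 5.63158 cm → contributes +2747.1 cm⁴
  top plate: d = 19.6316 cm → contributes +4628.79 cm⁴
Total I = 10 923 cm⁴.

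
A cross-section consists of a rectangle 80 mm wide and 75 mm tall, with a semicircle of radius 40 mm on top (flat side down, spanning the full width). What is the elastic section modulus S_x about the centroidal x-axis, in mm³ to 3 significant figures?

Decompose the section into non-overlapping parts with the origin at the bottom-left of its bounding rectangle.
Rectangular body: 80 × 75, A = 6 000 mm², y = 37.5 mm, Ī = 2 812 500 mm⁴.
Semicircular cap: semicircle r = 40, A = 2513.3 mm², y = 91.977 mm, Ī = 280 978 mm⁴.
Centroid: ȳ = ΣA·y / ΣA = 53.582 mm.
Transfer each piece to the centroidal x-axis using Ī + A·d² with d = y − 53.582:
  rectangular body: d = -16.082 mm → contributes +4 364 374 mm⁴
  semicircular cap: d = 38.394 mm → contributes +3 985 805 mm⁴
Total I = 8 350 179 mm⁴.
Extreme fibre distance c = 61.418 mm; S = I/c = 135 958 mm³.

S_x ≈ 1.36 × 10⁵ mm³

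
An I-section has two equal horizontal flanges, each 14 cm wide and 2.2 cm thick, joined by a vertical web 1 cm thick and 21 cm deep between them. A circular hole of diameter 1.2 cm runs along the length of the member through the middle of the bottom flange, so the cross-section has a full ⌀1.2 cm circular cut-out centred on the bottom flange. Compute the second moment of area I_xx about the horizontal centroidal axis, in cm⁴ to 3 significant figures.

Break the section into simple shapes (no overlaps), measuring from the bottom-left corner of the bounding box.
Bottom flange: 14 × 2.2, A = 30.8 cm², y = 1.1 cm, Ī = 12.423 cm⁴.
Web: 1 × 21, A = 21 cm², y = 12.7 cm, Ī = 771.75 cm⁴.
Top flange: 14 × 2.2, A = 30.8 cm², y = 24.3 cm, Ī = 12.423 cm⁴.
Hole (subtracted): ⌀1.2, A = 1.131 cm², y = 1.1 cm, Ī = 0.10179 cm⁴.
Centroid: ȳ = ΣA·y / ΣA = 12.861 cm.
Transfer each piece to the horizontal centroidal axis using Ī + A·d² with d = y − 12.861:
  bottom flange: d = -11.761 cm → contributes +4272.7 cm⁴
  web: d = -0.16103 cm → contributes +772.29 cm⁴
  top flange: d = 11.439 cm → contributes +4042.6 cm⁴
  hole: d = -11.761 cm → contributes −156.54 cm⁴
Total I = 8931.1 cm⁴.

I_xx ≈ 8930 cm⁴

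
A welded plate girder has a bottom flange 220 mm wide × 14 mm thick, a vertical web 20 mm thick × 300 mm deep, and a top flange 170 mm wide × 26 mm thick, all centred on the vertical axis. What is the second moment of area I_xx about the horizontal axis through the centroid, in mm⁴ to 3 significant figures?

Split into non-overlapping primitives; take the origin at the lower-left of the bounding box.
Bottom plate: 220 × 14, A = 3 080 mm², y = 7 mm, Ī = 50 307 mm⁴.
Web plate: 20 × 300, A = 6 000 mm², y = 164 mm, Ī = 45 000 000 mm⁴.
Top plate: 170 × 26, A = 4 420 mm², y = 327 mm, Ī = 248 993 mm⁴.
Centroid: ȳ = ΣA·y / ΣA = 181.55 mm.
Transfer each piece to the horizontal axis through the centroid using Ī + A·d² with d = y − 181.55:
  bottom plate: d = -174.55 mm → contributes +93 888 839 mm⁴
  web plate: d = -17.548 mm → contributes +46 847 625 mm⁴
  top plate: d = 145.45 mm → contributes +93 759 579 mm⁴
Total I = 234 496 044 mm⁴.

I_xx ≈ 2.34 × 10⁸ mm⁴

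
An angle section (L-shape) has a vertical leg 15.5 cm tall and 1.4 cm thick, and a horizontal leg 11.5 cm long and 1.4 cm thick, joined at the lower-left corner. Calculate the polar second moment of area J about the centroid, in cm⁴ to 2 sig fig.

J ≈ 1300 cm⁴

Decompose the section into non-overlapping parts with the origin at the bottom-left of its bounding rectangle.
Vertical leg: 1.4 × 15.5, A = 21.7 cm², y = 7.75 cm, Ī = 434.5 cm⁴.
Horizontal leg (remainder): 10.1 × 1.4, A = 14.14 cm², y = 0.7 cm, Ī = 2.31 cm⁴.
Centroid: ȳ = ΣA·y / ΣA = 4.969 cm.
Transfer each piece to the centroidal x-axis using Ī + A·d² with d = y − 4.969:
  vertical leg: d = 2.781 cm → contributes +602.3 cm⁴
  horizontal leg (remainder): d = -4.269 cm → contributes +259.9 cm⁴
Total I = 862.3 cm⁴.
For the y-axis: x̄ = 2.969 cm.
Repeating about the centroidal y-axis gives I_y = 406.8 cm⁴.
Polar second moment: J = I_x + I_y = 1 269 cm⁴.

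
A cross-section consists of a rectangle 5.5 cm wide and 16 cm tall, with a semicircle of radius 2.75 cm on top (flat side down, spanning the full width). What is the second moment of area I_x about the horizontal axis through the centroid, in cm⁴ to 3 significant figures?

Break the section into simple shapes (no overlaps), measuring from the bottom-left corner of the bounding box.
Rectangular body: 5.5 × 16, A = 88 cm², y = 8 cm, Ī = 1877.3 cm⁴.
Semicircular cap: semicircle r = 2.75, A = 11.879 cm², y = 17.167 cm, Ī = 6.2772 cm⁴.
Centroid: ȳ = ΣA·y / ΣA = 9.0903 cm.
Transfer each piece to the horizontal axis through the centroid using Ī + A·d² with d = y − 9.0903:
  rectangular body: d = -1.0903 cm → contributes +1981.9 cm⁴
  semicircular cap: d = 8.0768 cm → contributes +781.22 cm⁴
Total I = 2763.2 cm⁴.

I_x ≈ 2760 cm⁴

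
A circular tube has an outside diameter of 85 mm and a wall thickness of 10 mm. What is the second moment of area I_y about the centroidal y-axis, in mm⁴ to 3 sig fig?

I_y ≈ 1.69 × 10⁶ mm⁴

Split into non-overlapping primitives; take the origin at the lower-left of the bounding box.
Outer circle: ⌀85, A = 5674.5 mm², x = 42.5 mm, Ī = 2 562 392 mm⁴.
Bore (subtracted): ⌀65, A = 3318.3 mm², x = 42.5 mm, Ī = 876 241 mm⁴.
By symmetry the centroid is at mid-width, x̄ = 42.5 mm.
All pieces are centred on the centroidal y-axis, so I = ΣĪ (holes subtracted) = 1 686 152 mm⁴.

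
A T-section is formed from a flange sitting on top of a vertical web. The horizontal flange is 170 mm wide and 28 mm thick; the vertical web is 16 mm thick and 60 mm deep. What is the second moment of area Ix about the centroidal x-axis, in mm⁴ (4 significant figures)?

Break the section into simple shapes (no overlaps), measuring from the bottom-left corner of the bounding box.
Flange: 170 × 28, A = 4 760 mm², y = 74 mm, Ī = 310 987 mm⁴.
Web: 16 × 60, A = 960 mm², y = 30 mm, Ī = 288 000 mm⁴.
Centroid: ȳ = ΣA·y / ΣA = 66.6154 mm.
Transfer each piece to the centroidal x-axis using Ī + A·d² with d = y − 66.6154:
  flange: d = 7.38462 mm → contributes +570 562 mm⁴
  web: d = -36.6154 mm → contributes +1 575 059 mm⁴
Total I = 2 145 621 mm⁴.

Ix ≈ 2.146 × 10⁶ mm⁴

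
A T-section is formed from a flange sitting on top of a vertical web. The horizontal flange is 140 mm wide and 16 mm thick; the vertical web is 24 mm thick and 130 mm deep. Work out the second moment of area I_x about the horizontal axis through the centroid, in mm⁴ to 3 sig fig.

Treat the section as a set of non-overlapping primitives; coordinates are from the bounding-box lower-left.
Flange: 140 × 16, A = 2 240 mm², y = 138 mm, Ī = 47 787 mm⁴.
Web: 24 × 130, A = 3 120 mm², y = 65 mm, Ī = 4 394 000 mm⁴.
Centroid: ȳ = ΣA·y / ΣA = 95.507 mm.
Transfer each piece to the horizontal axis through the centroid using Ī + A·d² with d = y − 95.507:
  flange: d = 42.493 mm → contributes +4 092 366 mm⁴
  web: d = -30.507 mm → contributes +7 297 800 mm⁴
Total I = 11 390 166 mm⁴.

I_x ≈ 1.14 × 10⁷ mm⁴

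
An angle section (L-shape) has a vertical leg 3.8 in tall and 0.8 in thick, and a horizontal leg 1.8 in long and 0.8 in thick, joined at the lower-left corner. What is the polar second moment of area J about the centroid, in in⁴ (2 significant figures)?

Break the section into simple shapes (no overlaps), measuring from the bottom-left corner of the bounding box.
Vertical leg: 0.8 × 3.8, A = 3.04 in², y = 1.9 in, Ī = 3.658 in⁴.
Horizontal leg (remainder): 1 × 0.8, A = 0.8 in², y = 0.4 in, Ī = 0.04267 in⁴.
Centroid: ȳ = ΣA·y / ΣA = 1.588 in.
Transfer each piece to the centroidal x-axis using Ī + A·d² with d = y − 1.588:
  vertical leg: d = 0.3125 in → contributes +3.955 in⁴
  horizontal leg (remainder): d = -1.188 in → contributes +1.171 in⁴
Total I = 5.126 in⁴.
For the y-axis: x̄ = 0.5875 in.
Repeating about the centroidal y-axis gives I_y = 0.7418 in⁴.
Polar second moment: J = I_x + I_y = 5.868 in⁴.

J ≈ 5.9 in⁴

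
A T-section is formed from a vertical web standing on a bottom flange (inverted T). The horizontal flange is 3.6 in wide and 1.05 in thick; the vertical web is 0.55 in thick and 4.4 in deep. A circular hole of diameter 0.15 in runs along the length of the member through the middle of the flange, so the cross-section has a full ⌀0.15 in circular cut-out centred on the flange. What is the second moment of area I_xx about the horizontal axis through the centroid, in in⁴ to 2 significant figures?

Treat the section as a set of non-overlapping primitives; coordinates are from the bounding-box lower-left.
Flange: 3.6 × 1.05, A = 3.78 in², y = 0.525 in, Ī = 0.3473 in⁴.
Web: 0.55 × 4.4, A = 2.42 in², y = 3.25 in, Ī = 3.904 in⁴.
Hole (subtracted): ⌀0.15, A = 0.01767 in², y = 0.525 in, Ī = 0.00002485 in⁴.
Centroid: ȳ = ΣA·y / ΣA = 1.592 in.
Transfer each piece to the horizontal axis through the centroid using Ī + A·d² with d = y − 1.592:
  flange: d = -1.067 in → contributes +4.648 in⁴
  web: d = 1.658 in → contributes +10.56 in⁴
  hole: d = -1.067 in → contributes −0.02013 in⁴
Total I = 15.19 in⁴.

I_xx ≈ 15 in⁴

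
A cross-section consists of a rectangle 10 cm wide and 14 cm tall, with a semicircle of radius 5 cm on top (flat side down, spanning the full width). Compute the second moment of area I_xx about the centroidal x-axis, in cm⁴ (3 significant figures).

Break the section into simple shapes (no overlaps), measuring from the bottom-left corner of the bounding box.
Rectangular body: 10 × 14, A = 140 cm², y = 7 cm, Ī = 2286.7 cm⁴.
Semicircular cap: semicircle r = 5, A = 39.27 cm², y = 16.122 cm, Ī = 68.598 cm⁴.
Centroid: ȳ = ΣA·y / ΣA = 8.9982 cm.
Transfer each piece to the centroidal x-axis using Ī + A·d² with d = y − 8.9982:
  rectangular body: d = -1.9982 cm → contributes +2845.7 cm⁴
  semicircular cap: d = 7.1238 cm → contributes +2061.5 cm⁴
Total I = 4907.2 cm⁴.

I_xx ≈ 4910 cm⁴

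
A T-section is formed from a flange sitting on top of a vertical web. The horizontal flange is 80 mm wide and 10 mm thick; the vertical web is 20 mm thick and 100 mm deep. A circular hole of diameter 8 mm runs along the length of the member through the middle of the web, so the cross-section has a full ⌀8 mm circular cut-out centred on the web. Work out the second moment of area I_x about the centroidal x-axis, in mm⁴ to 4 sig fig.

I_x ≈ 3.389 × 10⁶ mm⁴

Decompose the section into non-overlapping parts with the origin at the bottom-left of its bounding rectangle.
Flange: 80 × 10, A = 800 mm², y = 105 mm, Ī = 6666.67 mm⁴.
Web: 20 × 100, A = 2 000 mm², y = 50 mm, Ī = 1 666 667 mm⁴.
Hole (subtracted): ⌀8, A = 50.2655 mm², y = 50 mm, Ī = 201.062 mm⁴.
Centroid: ȳ = ΣA·y / ΣA = 66.0015 mm.
Transfer each piece to the centroidal x-axis using Ī + A·d² with d = y − 66.0015:
  flange: d = 38.9985 mm → contributes +1 223 370 mm⁴
  web: d = -16.0015 mm → contributes +2 178 766 mm⁴
  hole: d = -16.0015 mm → contributes −13071.5 mm⁴
Total I = 3 389 064 mm⁴.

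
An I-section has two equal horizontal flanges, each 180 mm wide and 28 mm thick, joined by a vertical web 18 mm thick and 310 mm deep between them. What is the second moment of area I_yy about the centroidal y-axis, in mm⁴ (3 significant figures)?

I_yy ≈ 2.74 × 10⁷ mm⁴

Break the section into simple shapes (no overlaps), measuring from the bottom-left corner of the bounding box.
Bottom flange: 180 × 28, A = 5 040 mm², x = 90 mm, Ī = 13 608 000 mm⁴.
Web: 18 × 310, A = 5 580 mm², x = 90 mm, Ī = 150 660 mm⁴.
Top flange: 180 × 28, A = 5 040 mm², x = 90 mm, Ī = 13 608 000 mm⁴.
By symmetry the centroid is at mid-width, x̄ = 90 mm.
All pieces are centred on the centroidal y-axis, so I = ΣĪ = 27 366 660 mm⁴.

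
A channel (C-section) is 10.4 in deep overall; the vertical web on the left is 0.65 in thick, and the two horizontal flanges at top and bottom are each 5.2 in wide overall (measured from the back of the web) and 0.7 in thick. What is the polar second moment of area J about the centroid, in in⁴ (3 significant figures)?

J ≈ 244 in⁴

Treat the section as a set of non-overlapping primitives; coordinates are from the bounding-box lower-left.
Web: 0.65 × 10.4, A = 6.76 in², y = 5.2 in, Ī = 60.93 in⁴.
Top flange (beyond web): 4.55 × 0.7, A = 3.185 in², y = 10.05 in, Ī = 0.13005 in⁴.
Bottom flange (beyond web): 4.55 × 0.7, A = 3.185 in², y = 0.35 in, Ī = 0.13005 in⁴.
By symmetry the centroid is at mid-height, ȳ = 5.2 in.
Transfer each piece to the centroidal x-axis using Ī + A·d² with d = y − 5.2:
  web: d = 0 in → contributes +60.93 in⁴
  top flange (beyond web): d = 4.85 in → contributes +75.049 in⁴
  bottom flange (beyond web): d = -4.85 in → contributes +75.049 in⁴
Total I = 211.03 in⁴.
For the y-axis: x̄ = 1.5864 in.
Repeating about the centroidal y-axis gives I_y = 33.398 in⁴.
Polar second moment: J = I_x + I_y = 244.43 in⁴.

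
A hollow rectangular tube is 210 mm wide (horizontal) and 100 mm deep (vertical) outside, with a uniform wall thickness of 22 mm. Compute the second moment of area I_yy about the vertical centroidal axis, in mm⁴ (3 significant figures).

Decompose the section into non-overlapping parts with the origin at the bottom-left of its bounding rectangle.
Outer rectangle: 210 × 100, A = 21 000 mm², x = 105 mm, Ī = 77 175 000 mm⁴.
Inner void (subtracted): 166 × 56, A = 9 296 mm², x = 105 mm, Ī = 21 346 715 mm⁴.
By symmetry the centroid is at mid-width, x̄ = 105 mm.
All pieces are centred on the vertical centroidal axis, so I = ΣĪ (holes subtracted) = 55 828 285 mm⁴.

I_yy ≈ 5.58 × 10⁷ mm⁴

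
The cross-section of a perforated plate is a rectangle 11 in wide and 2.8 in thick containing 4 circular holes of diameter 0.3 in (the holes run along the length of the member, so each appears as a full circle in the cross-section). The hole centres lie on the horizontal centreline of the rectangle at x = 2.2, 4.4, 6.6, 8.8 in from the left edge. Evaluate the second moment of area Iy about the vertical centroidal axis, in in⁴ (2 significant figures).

Decompose the section into non-overlapping parts with the origin at the bottom-left of its bounding rectangle.
Plate: 11 × 2.8, A = 30.8 in², x = 5.5 in, Ī = 310.6 in⁴.
Hole 1 (subtracted): ⌀0.3, A = 0.07069 in², x = 2.2 in, Ī = 0.0003976 in⁴.
Hole 2 (subtracted): ⌀0.3, A = 0.07069 in², x = 4.4 in, Ī = 0.0003976 in⁴.
Hole 3 (subtracted): ⌀0.3, A = 0.07069 in², x = 6.6 in, Ī = 0.0003976 in⁴.
Hole 4 (subtracted): ⌀0.3, A = 0.07069 in², x = 8.8 in, Ī = 0.0003976 in⁴.
By symmetry the centroid is at mid-width, x̄ = 5.5 in.
Transfer each piece to the vertical centroidal axis using Ī + A·d² with d = x − 5.5:
  plate: d = 0 in → contributes +310.6 in⁴
  hole 1: d = -3.3 in → contributes −0.7702 in⁴
  hole 2: d = -1.1 in → contributes −0.08593 in⁴
  hole 3: d = 1.1 in → contributes −0.08593 in⁴
  hole 4: d = 3.3 in → contributes −0.7702 in⁴
Total I = 308.9 in⁴.

Iy ≈ 310 in⁴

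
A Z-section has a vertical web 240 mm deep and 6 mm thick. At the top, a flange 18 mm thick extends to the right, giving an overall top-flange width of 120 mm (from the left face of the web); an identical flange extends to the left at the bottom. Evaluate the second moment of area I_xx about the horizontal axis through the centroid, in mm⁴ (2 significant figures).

I_xx ≈ 5.8 × 10⁷ mm⁴

Break the section into simple shapes (no overlaps), measuring from the bottom-left corner of the bounding box.
Web: 6 × 240, A = 1 440 mm², y = 120 mm, Ī = 6 912 000 mm⁴.
Top flange (beyond web): 114 × 18, A = 2 052 mm², y = 231 mm, Ī = 55 404 mm⁴.
Bottom flange (beyond web): 114 × 18, A = 2 052 mm², y = 9 mm, Ī = 55 404 mm⁴.
Centroid: ȳ = ΣA·y / ΣA = 120 mm.
Transfer each piece to the horizontal axis through the centroid using Ī + A·d² with d = y − 120:
  web: d = 0 mm → contributes +6 912 000 mm⁴
  top flange (beyond web): d = 111 mm → contributes +25 338 096 mm⁴
  bottom flange (beyond web): d = -111 mm → contributes +25 338 096 mm⁴
Total I = 57 588 192 mm⁴.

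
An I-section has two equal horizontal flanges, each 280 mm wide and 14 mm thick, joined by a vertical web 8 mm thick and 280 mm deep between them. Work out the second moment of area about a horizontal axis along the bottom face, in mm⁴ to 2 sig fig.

Break the section into simple shapes (no overlaps), measuring from the bottom-left corner of the bounding box.
Bottom flange: 280 × 14, A = 3 920 mm², y = 7 mm, Ī = 64 027 mm⁴.
Web: 8 × 280, A = 2 240 mm², y = 154 mm, Ī = 14 634 667 mm⁴.
Top flange: 280 × 14, A = 3 920 mm², y = 301 mm, Ī = 64 027 mm⁴.
Transfer each piece to the base of the section using Ī + A·d² with d = y − 0:
  bottom flange: d = 7 mm → contributes +256 107 mm⁴
  web: d = 154 mm → contributes +67 758 507 mm⁴
  top flange: d = 301 mm → contributes +355 219 947 mm⁴
Total I = 423 234 560 mm⁴.

I_base ≈ 4.2 × 10⁸ mm⁴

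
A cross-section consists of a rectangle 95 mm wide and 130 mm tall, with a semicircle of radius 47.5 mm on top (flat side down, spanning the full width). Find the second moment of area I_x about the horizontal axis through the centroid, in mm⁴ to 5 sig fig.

I_x ≈ 3.7923 × 10⁷ mm⁴

Decompose the section into non-overlapping parts with the origin at the bottom-left of its bounding rectangle.
Rectangular body: 95 × 130, A = 12 350 mm², y = 65 mm, Ī = 17 392 917 mm⁴.
Semicircular cap: semicircle r = 47.5, A = 3544.109 mm², y = 150.1596 mm, Ī = 558735.8 mm⁴.
Centroid: ȳ = ΣA·y / ΣA = 83.98911 mm.
Transfer each piece to the horizontal axis through the centroid using Ī + A·d² with d = y − 83.98911:
  rectangular body: d = -18.98911 mm → contributes +21 846 158 mm⁴
  semicircular cap: d = 66.17051 mm → contributes +16 076 749 mm⁴
Total I = 37 922 907 mm⁴.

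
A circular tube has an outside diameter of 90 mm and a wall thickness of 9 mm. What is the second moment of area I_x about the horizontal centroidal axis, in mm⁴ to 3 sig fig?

Decompose the section into non-overlapping parts with the origin at the bottom-left of its bounding rectangle.
Outer circle: ⌀90, A = 6361.7 mm², y = 45 mm, Ī = 3 220 623 mm⁴.
Bore (subtracted): ⌀72, A = 4071.5 mm², y = 45 mm, Ī = 1 319 167 mm⁴.
By symmetry the centroid is at mid-height, ȳ = 45 mm.
All pieces are centred on the horizontal centroidal axis, so I = ΣĪ (holes subtracted) = 1 901 456 mm⁴.

I_x ≈ 1.90 × 10⁶ mm⁴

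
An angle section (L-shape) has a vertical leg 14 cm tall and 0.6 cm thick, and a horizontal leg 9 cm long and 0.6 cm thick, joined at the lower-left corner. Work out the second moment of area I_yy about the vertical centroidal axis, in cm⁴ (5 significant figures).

Treat the section as a set of non-overlapping primitives; coordinates are from the bounding-box lower-left.
Vertical leg: 0.6 × 14, A = 8.4 cm², x = 0.3 cm, Ī = 0.252 cm⁴.
Horizontal leg (remainder): 8.4 × 0.6, A = 5.04 cm², x = 4.8 cm, Ī = 29.6352 cm⁴.
Centroid: x̄ = ΣA·x / ΣA = 1.9875 cm.
Transfer each piece to the vertical centroidal axis using Ī + A·d² with d = x − 1.9875:
  vertical leg: d = -1.6875 cm → contributes +24.17231 cm⁴
  horizontal leg (remainder): d = 2.8125 cm → contributes +69.50239 cm⁴
Total I = 93.6747 cm⁴.

I_yy ≈ 93.675 cm⁴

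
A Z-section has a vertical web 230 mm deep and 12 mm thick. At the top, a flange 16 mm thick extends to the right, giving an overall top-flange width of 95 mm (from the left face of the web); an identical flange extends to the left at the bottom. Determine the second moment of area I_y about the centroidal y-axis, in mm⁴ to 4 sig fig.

I_y ≈ 7.550 × 10⁶ mm⁴

Split into non-overlapping primitives; take the origin at the lower-left of the bounding box.
Web: 12 × 230, A = 2 760 mm², x = 89 mm, Ī = 33 120 mm⁴.
Top flange (beyond web): 83 × 16, A = 1 328 mm², x = 136.5 mm, Ī = 762 383 mm⁴.
Bottom flange (beyond web): 83 × 16, A = 1 328 mm², x = 41.5 mm, Ī = 762 383 mm⁴.
Centroid: x̄ = ΣA·x / ΣA = 89 mm.
Transfer each piece to the centroidal y-axis using Ī + A·d² with d = x − 89:
  web: d = 0 mm → contributes +33 120 mm⁴
  top flange (beyond web): d = 47.5 mm → contributes +3 758 683 mm⁴
  bottom flange (beyond web): d = -47.5 mm → contributes +3 758 683 mm⁴
Total I = 7 550 485 mm⁴.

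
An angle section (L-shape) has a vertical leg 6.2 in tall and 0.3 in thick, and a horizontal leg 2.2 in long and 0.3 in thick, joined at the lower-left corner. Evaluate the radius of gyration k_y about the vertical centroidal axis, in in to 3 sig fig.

Split into non-overlapping primitives; take the origin at the lower-left of the bounding box.
Vertical leg: 0.3 × 6.2, A = 1.86 in², x = 0.15 in, Ī = 0.01395 in⁴.
Horizontal leg (remainder): 1.9 × 0.3, A = 0.57 in², x = 1.25 in, Ī = 0.17148 in⁴.
Centroid: x̄ = ΣA·x / ΣA = 0.40802 in.
Transfer each piece to the vertical centroidal axis using Ī + A·d² with d = x − 0.40802:
  vertical leg: d = -0.25802 in → contributes +0.13778 in⁴
  horizontal leg (remainder): d = 0.84198 in → contributes +0.57556 in⁴
Total I = 0.71334 in⁴.
Radius of gyration: k = √(I/A) = √(0.71334 / 2.43) = 0.54181 in.

k_y ≈ 0.542 in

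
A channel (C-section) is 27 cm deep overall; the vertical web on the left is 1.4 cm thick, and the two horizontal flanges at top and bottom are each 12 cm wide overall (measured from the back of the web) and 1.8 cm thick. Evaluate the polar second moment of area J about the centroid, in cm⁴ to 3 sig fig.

Break the section into simple shapes (no overlaps), measuring from the bottom-left corner of the bounding box.
Web: 1.4 × 27, A = 37.8 cm², y = 13.5 cm, Ī = 2296.4 cm⁴.
Top flange (beyond web): 10.6 × 1.8, A = 19.08 cm², y = 26.1 cm, Ī = 5.1516 cm⁴.
Bottom flange (beyond web): 10.6 × 1.8, A = 19.08 cm², y = 0.9 cm, Ī = 5.1516 cm⁴.
By symmetry the centroid is at mid-height, ȳ = 13.5 cm.
Transfer each piece to the centroidal x-axis using Ī + A·d² with d = y − 13.5:
  web: d = 0 cm → contributes +2296.4 cm⁴
  top flange (beyond web): d = 12.6 cm → contributes +3034.3 cm⁴
  bottom flange (beyond web): d = -12.6 cm → contributes +3034.3 cm⁴
Total I = 8364.9 cm⁴.
For the y-axis: x̄ = 3.7142 cm.
Repeating about the centroidal y-axis gives I_y = 1047.1 cm⁴.
Polar second moment: J = I_x + I_y = 9 412 cm⁴.

J ≈ 9410 cm⁴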